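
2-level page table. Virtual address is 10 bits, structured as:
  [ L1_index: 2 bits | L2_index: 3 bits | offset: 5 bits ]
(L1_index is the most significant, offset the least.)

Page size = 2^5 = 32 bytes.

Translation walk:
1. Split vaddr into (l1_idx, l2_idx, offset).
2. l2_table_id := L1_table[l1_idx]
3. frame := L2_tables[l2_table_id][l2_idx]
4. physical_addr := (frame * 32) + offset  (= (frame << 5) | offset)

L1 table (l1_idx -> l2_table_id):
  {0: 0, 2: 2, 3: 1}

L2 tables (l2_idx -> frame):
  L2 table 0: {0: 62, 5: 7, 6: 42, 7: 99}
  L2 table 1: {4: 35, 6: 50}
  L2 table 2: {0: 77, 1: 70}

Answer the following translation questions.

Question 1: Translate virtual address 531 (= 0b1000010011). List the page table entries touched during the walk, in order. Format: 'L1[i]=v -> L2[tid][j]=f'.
vaddr = 531 = 0b1000010011
Split: l1_idx=2, l2_idx=0, offset=19

Answer: L1[2]=2 -> L2[2][0]=77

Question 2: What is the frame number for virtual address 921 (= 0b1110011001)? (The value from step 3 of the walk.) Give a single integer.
vaddr = 921: l1_idx=3, l2_idx=4
L1[3] = 1; L2[1][4] = 35

Answer: 35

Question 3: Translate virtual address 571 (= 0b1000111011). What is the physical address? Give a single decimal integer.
vaddr = 571 = 0b1000111011
Split: l1_idx=2, l2_idx=1, offset=27
L1[2] = 2
L2[2][1] = 70
paddr = 70 * 32 + 27 = 2267

Answer: 2267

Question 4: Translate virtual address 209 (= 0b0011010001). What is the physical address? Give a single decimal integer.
Answer: 1361

Derivation:
vaddr = 209 = 0b0011010001
Split: l1_idx=0, l2_idx=6, offset=17
L1[0] = 0
L2[0][6] = 42
paddr = 42 * 32 + 17 = 1361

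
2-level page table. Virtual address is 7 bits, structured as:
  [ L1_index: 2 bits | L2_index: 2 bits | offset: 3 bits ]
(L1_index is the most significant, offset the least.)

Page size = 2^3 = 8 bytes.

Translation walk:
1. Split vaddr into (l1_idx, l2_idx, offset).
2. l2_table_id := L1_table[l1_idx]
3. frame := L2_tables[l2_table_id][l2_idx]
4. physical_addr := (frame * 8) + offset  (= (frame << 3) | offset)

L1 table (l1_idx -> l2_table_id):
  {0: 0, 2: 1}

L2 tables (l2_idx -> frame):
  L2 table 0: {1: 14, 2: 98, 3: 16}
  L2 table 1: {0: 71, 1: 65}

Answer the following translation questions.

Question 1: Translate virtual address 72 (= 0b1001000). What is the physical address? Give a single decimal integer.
Answer: 520

Derivation:
vaddr = 72 = 0b1001000
Split: l1_idx=2, l2_idx=1, offset=0
L1[2] = 1
L2[1][1] = 65
paddr = 65 * 8 + 0 = 520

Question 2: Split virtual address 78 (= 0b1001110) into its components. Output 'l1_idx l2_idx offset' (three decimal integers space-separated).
Answer: 2 1 6

Derivation:
vaddr = 78 = 0b1001110
  top 2 bits -> l1_idx = 2
  next 2 bits -> l2_idx = 1
  bottom 3 bits -> offset = 6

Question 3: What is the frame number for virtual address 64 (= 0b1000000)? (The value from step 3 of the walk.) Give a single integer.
Answer: 71

Derivation:
vaddr = 64: l1_idx=2, l2_idx=0
L1[2] = 1; L2[1][0] = 71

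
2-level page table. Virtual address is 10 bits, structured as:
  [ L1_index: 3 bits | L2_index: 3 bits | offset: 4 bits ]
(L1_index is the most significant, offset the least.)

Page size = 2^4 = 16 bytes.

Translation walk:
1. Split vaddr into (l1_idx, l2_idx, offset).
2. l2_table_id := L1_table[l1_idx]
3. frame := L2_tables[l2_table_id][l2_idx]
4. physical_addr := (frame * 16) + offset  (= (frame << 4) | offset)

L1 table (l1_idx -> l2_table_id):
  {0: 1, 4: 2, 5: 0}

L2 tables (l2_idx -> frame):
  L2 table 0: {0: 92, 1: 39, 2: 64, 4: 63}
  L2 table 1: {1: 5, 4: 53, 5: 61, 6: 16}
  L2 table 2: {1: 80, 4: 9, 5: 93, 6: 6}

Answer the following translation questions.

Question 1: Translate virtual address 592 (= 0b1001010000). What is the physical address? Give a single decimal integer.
vaddr = 592 = 0b1001010000
Split: l1_idx=4, l2_idx=5, offset=0
L1[4] = 2
L2[2][5] = 93
paddr = 93 * 16 + 0 = 1488

Answer: 1488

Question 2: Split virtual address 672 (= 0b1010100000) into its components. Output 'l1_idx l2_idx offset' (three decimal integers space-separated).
vaddr = 672 = 0b1010100000
  top 3 bits -> l1_idx = 5
  next 3 bits -> l2_idx = 2
  bottom 4 bits -> offset = 0

Answer: 5 2 0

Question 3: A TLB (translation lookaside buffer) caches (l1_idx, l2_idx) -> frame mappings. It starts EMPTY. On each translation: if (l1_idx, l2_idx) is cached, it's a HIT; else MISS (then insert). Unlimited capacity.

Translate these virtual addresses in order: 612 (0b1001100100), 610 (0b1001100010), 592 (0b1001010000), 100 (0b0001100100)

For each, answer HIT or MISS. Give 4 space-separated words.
Answer: MISS HIT MISS MISS

Derivation:
vaddr=612: (4,6) not in TLB -> MISS, insert
vaddr=610: (4,6) in TLB -> HIT
vaddr=592: (4,5) not in TLB -> MISS, insert
vaddr=100: (0,6) not in TLB -> MISS, insert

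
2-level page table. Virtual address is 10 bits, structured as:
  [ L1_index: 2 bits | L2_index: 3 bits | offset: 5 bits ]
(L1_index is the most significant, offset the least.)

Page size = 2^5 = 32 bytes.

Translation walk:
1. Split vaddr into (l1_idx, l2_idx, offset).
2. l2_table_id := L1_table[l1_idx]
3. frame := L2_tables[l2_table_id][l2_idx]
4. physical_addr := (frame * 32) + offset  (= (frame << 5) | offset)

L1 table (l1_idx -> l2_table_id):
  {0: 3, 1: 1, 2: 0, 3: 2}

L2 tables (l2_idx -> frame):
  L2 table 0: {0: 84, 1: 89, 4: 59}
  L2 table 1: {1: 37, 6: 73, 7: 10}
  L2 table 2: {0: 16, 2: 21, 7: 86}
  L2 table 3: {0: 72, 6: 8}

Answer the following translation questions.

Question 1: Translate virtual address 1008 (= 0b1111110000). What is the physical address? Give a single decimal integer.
Answer: 2768

Derivation:
vaddr = 1008 = 0b1111110000
Split: l1_idx=3, l2_idx=7, offset=16
L1[3] = 2
L2[2][7] = 86
paddr = 86 * 32 + 16 = 2768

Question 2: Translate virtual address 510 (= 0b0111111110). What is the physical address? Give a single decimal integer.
vaddr = 510 = 0b0111111110
Split: l1_idx=1, l2_idx=7, offset=30
L1[1] = 1
L2[1][7] = 10
paddr = 10 * 32 + 30 = 350

Answer: 350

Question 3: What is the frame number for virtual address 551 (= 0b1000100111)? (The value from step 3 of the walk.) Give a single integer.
Answer: 89

Derivation:
vaddr = 551: l1_idx=2, l2_idx=1
L1[2] = 0; L2[0][1] = 89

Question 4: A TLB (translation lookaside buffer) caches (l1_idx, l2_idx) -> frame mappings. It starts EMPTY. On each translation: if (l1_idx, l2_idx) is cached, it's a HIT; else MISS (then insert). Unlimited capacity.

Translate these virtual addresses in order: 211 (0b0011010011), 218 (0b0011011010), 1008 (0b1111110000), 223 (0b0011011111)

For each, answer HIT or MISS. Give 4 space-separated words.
vaddr=211: (0,6) not in TLB -> MISS, insert
vaddr=218: (0,6) in TLB -> HIT
vaddr=1008: (3,7) not in TLB -> MISS, insert
vaddr=223: (0,6) in TLB -> HIT

Answer: MISS HIT MISS HIT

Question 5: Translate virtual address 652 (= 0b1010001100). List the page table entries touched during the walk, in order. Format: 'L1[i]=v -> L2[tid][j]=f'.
vaddr = 652 = 0b1010001100
Split: l1_idx=2, l2_idx=4, offset=12

Answer: L1[2]=0 -> L2[0][4]=59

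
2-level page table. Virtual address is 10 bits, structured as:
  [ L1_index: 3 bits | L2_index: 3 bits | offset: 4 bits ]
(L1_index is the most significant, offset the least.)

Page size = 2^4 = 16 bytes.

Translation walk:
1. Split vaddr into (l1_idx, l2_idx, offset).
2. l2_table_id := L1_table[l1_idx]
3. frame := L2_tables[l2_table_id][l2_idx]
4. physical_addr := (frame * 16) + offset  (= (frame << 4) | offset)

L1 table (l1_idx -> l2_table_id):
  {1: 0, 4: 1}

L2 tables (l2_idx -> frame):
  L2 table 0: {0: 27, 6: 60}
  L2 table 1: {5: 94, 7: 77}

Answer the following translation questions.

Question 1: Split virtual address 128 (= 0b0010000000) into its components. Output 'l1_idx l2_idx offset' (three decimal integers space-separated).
Answer: 1 0 0

Derivation:
vaddr = 128 = 0b0010000000
  top 3 bits -> l1_idx = 1
  next 3 bits -> l2_idx = 0
  bottom 4 bits -> offset = 0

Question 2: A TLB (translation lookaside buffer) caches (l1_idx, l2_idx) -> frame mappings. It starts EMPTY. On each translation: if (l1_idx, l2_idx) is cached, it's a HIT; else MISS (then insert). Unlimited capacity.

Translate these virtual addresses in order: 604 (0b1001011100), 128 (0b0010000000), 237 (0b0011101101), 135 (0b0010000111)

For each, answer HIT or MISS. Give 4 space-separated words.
Answer: MISS MISS MISS HIT

Derivation:
vaddr=604: (4,5) not in TLB -> MISS, insert
vaddr=128: (1,0) not in TLB -> MISS, insert
vaddr=237: (1,6) not in TLB -> MISS, insert
vaddr=135: (1,0) in TLB -> HIT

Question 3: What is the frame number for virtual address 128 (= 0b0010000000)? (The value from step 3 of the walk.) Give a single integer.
vaddr = 128: l1_idx=1, l2_idx=0
L1[1] = 0; L2[0][0] = 27

Answer: 27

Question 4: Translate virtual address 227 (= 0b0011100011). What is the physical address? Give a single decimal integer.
Answer: 963

Derivation:
vaddr = 227 = 0b0011100011
Split: l1_idx=1, l2_idx=6, offset=3
L1[1] = 0
L2[0][6] = 60
paddr = 60 * 16 + 3 = 963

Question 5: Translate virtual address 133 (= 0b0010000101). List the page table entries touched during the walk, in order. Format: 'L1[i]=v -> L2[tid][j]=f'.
Answer: L1[1]=0 -> L2[0][0]=27

Derivation:
vaddr = 133 = 0b0010000101
Split: l1_idx=1, l2_idx=0, offset=5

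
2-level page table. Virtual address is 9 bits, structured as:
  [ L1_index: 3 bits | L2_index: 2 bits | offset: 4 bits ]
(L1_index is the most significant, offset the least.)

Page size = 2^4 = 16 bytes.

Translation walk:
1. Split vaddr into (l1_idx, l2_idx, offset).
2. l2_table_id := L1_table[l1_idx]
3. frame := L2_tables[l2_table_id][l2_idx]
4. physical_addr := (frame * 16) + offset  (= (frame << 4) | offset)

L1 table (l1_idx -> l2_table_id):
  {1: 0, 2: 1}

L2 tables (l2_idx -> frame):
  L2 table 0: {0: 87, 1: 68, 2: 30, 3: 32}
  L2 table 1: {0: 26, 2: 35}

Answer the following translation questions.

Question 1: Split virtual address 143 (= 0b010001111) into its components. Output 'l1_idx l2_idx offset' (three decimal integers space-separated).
vaddr = 143 = 0b010001111
  top 3 bits -> l1_idx = 2
  next 2 bits -> l2_idx = 0
  bottom 4 bits -> offset = 15

Answer: 2 0 15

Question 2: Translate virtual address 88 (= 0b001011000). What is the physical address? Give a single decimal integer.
Answer: 1096

Derivation:
vaddr = 88 = 0b001011000
Split: l1_idx=1, l2_idx=1, offset=8
L1[1] = 0
L2[0][1] = 68
paddr = 68 * 16 + 8 = 1096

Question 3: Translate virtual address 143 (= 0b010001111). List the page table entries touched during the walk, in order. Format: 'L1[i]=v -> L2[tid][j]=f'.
vaddr = 143 = 0b010001111
Split: l1_idx=2, l2_idx=0, offset=15

Answer: L1[2]=1 -> L2[1][0]=26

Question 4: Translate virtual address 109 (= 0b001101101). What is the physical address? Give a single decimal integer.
Answer: 493

Derivation:
vaddr = 109 = 0b001101101
Split: l1_idx=1, l2_idx=2, offset=13
L1[1] = 0
L2[0][2] = 30
paddr = 30 * 16 + 13 = 493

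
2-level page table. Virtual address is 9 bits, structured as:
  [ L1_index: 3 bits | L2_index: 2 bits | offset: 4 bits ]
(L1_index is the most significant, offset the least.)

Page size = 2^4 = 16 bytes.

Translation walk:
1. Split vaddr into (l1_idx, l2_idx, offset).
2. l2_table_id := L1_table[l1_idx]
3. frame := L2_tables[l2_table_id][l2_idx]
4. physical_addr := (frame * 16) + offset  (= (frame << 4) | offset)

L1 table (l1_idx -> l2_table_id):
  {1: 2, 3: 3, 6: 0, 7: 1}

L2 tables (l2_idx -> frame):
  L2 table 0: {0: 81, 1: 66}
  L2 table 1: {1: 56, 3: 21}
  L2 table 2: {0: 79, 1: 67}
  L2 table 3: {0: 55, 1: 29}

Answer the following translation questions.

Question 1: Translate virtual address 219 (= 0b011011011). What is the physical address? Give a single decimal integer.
vaddr = 219 = 0b011011011
Split: l1_idx=3, l2_idx=1, offset=11
L1[3] = 3
L2[3][1] = 29
paddr = 29 * 16 + 11 = 475

Answer: 475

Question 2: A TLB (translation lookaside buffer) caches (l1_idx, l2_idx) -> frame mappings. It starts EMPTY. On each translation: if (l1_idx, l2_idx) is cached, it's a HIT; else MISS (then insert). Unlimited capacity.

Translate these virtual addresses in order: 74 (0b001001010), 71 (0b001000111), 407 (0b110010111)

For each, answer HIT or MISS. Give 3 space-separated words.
Answer: MISS HIT MISS

Derivation:
vaddr=74: (1,0) not in TLB -> MISS, insert
vaddr=71: (1,0) in TLB -> HIT
vaddr=407: (6,1) not in TLB -> MISS, insert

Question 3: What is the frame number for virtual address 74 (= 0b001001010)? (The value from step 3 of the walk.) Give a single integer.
Answer: 79

Derivation:
vaddr = 74: l1_idx=1, l2_idx=0
L1[1] = 2; L2[2][0] = 79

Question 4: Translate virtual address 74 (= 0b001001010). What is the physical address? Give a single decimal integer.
Answer: 1274

Derivation:
vaddr = 74 = 0b001001010
Split: l1_idx=1, l2_idx=0, offset=10
L1[1] = 2
L2[2][0] = 79
paddr = 79 * 16 + 10 = 1274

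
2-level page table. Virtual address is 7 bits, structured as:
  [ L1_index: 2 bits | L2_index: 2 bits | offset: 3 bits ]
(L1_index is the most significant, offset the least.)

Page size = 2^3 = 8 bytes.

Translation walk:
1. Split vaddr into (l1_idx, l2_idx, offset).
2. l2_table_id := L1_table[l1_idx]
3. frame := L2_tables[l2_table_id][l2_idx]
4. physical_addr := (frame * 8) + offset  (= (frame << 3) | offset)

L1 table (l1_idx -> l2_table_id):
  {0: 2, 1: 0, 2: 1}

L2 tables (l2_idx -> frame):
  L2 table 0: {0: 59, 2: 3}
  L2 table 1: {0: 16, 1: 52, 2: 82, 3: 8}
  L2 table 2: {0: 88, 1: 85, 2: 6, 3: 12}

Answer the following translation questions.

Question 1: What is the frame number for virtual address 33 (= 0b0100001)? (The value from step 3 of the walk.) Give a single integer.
vaddr = 33: l1_idx=1, l2_idx=0
L1[1] = 0; L2[0][0] = 59

Answer: 59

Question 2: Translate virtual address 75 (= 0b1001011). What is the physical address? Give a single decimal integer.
vaddr = 75 = 0b1001011
Split: l1_idx=2, l2_idx=1, offset=3
L1[2] = 1
L2[1][1] = 52
paddr = 52 * 8 + 3 = 419

Answer: 419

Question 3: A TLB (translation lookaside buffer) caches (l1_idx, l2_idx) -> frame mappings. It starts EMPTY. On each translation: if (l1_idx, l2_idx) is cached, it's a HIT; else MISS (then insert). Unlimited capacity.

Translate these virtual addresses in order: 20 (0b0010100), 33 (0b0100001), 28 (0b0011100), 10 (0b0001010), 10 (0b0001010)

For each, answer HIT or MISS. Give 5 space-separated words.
vaddr=20: (0,2) not in TLB -> MISS, insert
vaddr=33: (1,0) not in TLB -> MISS, insert
vaddr=28: (0,3) not in TLB -> MISS, insert
vaddr=10: (0,1) not in TLB -> MISS, insert
vaddr=10: (0,1) in TLB -> HIT

Answer: MISS MISS MISS MISS HIT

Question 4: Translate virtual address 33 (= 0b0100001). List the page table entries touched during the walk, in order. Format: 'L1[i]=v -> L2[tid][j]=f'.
Answer: L1[1]=0 -> L2[0][0]=59

Derivation:
vaddr = 33 = 0b0100001
Split: l1_idx=1, l2_idx=0, offset=1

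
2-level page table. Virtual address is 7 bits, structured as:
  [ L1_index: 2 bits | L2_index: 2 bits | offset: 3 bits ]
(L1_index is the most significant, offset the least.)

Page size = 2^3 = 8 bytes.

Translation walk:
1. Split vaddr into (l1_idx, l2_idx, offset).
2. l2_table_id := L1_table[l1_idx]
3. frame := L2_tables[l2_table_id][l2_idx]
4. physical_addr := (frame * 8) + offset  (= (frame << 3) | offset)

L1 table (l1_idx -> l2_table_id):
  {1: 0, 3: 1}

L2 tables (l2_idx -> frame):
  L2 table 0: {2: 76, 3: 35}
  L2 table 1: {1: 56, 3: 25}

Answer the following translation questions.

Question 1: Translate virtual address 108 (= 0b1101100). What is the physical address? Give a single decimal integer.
Answer: 452

Derivation:
vaddr = 108 = 0b1101100
Split: l1_idx=3, l2_idx=1, offset=4
L1[3] = 1
L2[1][1] = 56
paddr = 56 * 8 + 4 = 452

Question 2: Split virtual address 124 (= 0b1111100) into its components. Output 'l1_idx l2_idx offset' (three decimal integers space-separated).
Answer: 3 3 4

Derivation:
vaddr = 124 = 0b1111100
  top 2 bits -> l1_idx = 3
  next 2 bits -> l2_idx = 3
  bottom 3 bits -> offset = 4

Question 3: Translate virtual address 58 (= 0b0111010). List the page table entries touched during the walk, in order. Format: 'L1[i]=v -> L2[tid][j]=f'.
Answer: L1[1]=0 -> L2[0][3]=35

Derivation:
vaddr = 58 = 0b0111010
Split: l1_idx=1, l2_idx=3, offset=2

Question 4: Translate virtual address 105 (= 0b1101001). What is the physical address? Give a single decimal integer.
Answer: 449

Derivation:
vaddr = 105 = 0b1101001
Split: l1_idx=3, l2_idx=1, offset=1
L1[3] = 1
L2[1][1] = 56
paddr = 56 * 8 + 1 = 449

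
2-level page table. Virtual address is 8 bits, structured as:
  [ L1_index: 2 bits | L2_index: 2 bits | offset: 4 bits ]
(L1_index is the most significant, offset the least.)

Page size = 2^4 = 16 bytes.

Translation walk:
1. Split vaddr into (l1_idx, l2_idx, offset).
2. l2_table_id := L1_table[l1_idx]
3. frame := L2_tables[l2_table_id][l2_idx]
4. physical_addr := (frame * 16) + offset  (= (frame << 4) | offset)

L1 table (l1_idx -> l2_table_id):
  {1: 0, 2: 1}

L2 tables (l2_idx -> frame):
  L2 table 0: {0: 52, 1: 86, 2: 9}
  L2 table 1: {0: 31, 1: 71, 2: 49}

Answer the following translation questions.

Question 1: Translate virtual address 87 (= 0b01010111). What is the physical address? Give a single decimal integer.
Answer: 1383

Derivation:
vaddr = 87 = 0b01010111
Split: l1_idx=1, l2_idx=1, offset=7
L1[1] = 0
L2[0][1] = 86
paddr = 86 * 16 + 7 = 1383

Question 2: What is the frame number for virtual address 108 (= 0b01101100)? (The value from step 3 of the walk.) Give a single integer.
vaddr = 108: l1_idx=1, l2_idx=2
L1[1] = 0; L2[0][2] = 9

Answer: 9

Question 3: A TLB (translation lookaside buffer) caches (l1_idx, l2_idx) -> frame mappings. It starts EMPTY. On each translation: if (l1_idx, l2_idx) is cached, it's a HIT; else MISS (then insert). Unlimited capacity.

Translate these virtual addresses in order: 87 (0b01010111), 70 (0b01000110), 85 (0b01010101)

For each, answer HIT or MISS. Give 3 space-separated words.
vaddr=87: (1,1) not in TLB -> MISS, insert
vaddr=70: (1,0) not in TLB -> MISS, insert
vaddr=85: (1,1) in TLB -> HIT

Answer: MISS MISS HIT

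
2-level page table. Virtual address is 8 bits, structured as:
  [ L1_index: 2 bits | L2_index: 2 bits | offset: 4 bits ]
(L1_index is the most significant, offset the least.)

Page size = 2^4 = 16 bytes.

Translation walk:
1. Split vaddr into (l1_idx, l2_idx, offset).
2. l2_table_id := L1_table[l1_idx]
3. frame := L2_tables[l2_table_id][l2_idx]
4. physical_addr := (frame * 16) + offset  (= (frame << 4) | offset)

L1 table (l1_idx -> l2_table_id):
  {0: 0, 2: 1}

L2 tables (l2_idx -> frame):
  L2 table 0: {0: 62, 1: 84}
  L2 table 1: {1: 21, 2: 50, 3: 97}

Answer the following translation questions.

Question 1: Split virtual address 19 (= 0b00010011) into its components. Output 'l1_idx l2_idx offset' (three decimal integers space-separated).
Answer: 0 1 3

Derivation:
vaddr = 19 = 0b00010011
  top 2 bits -> l1_idx = 0
  next 2 bits -> l2_idx = 1
  bottom 4 bits -> offset = 3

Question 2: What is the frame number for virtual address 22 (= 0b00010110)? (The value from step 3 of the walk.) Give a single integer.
Answer: 84

Derivation:
vaddr = 22: l1_idx=0, l2_idx=1
L1[0] = 0; L2[0][1] = 84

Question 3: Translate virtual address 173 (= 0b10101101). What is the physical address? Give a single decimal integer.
vaddr = 173 = 0b10101101
Split: l1_idx=2, l2_idx=2, offset=13
L1[2] = 1
L2[1][2] = 50
paddr = 50 * 16 + 13 = 813

Answer: 813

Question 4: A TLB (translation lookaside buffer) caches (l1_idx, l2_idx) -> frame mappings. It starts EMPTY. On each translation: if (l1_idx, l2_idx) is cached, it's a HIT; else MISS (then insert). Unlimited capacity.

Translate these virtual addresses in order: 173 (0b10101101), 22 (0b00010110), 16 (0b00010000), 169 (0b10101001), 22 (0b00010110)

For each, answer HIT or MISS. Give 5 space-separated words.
vaddr=173: (2,2) not in TLB -> MISS, insert
vaddr=22: (0,1) not in TLB -> MISS, insert
vaddr=16: (0,1) in TLB -> HIT
vaddr=169: (2,2) in TLB -> HIT
vaddr=22: (0,1) in TLB -> HIT

Answer: MISS MISS HIT HIT HIT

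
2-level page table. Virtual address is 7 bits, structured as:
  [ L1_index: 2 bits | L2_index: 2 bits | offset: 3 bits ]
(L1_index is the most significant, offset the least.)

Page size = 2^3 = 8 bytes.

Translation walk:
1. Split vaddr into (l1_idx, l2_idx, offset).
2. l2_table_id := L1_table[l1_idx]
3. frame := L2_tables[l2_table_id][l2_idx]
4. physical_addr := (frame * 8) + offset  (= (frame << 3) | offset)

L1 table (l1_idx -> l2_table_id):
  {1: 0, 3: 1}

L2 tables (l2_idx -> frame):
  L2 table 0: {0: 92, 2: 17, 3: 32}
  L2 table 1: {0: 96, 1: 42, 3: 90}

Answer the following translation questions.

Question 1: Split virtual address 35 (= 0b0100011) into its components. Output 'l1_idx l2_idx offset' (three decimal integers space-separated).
vaddr = 35 = 0b0100011
  top 2 bits -> l1_idx = 1
  next 2 bits -> l2_idx = 0
  bottom 3 bits -> offset = 3

Answer: 1 0 3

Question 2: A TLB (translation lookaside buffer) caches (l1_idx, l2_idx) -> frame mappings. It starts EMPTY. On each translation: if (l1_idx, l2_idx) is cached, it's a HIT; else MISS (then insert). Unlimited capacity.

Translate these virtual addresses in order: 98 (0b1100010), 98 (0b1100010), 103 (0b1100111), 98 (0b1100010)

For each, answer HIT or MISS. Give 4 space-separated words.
vaddr=98: (3,0) not in TLB -> MISS, insert
vaddr=98: (3,0) in TLB -> HIT
vaddr=103: (3,0) in TLB -> HIT
vaddr=98: (3,0) in TLB -> HIT

Answer: MISS HIT HIT HIT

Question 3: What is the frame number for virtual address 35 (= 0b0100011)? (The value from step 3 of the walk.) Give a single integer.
Answer: 92

Derivation:
vaddr = 35: l1_idx=1, l2_idx=0
L1[1] = 0; L2[0][0] = 92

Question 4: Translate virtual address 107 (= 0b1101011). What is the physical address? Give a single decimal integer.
vaddr = 107 = 0b1101011
Split: l1_idx=3, l2_idx=1, offset=3
L1[3] = 1
L2[1][1] = 42
paddr = 42 * 8 + 3 = 339

Answer: 339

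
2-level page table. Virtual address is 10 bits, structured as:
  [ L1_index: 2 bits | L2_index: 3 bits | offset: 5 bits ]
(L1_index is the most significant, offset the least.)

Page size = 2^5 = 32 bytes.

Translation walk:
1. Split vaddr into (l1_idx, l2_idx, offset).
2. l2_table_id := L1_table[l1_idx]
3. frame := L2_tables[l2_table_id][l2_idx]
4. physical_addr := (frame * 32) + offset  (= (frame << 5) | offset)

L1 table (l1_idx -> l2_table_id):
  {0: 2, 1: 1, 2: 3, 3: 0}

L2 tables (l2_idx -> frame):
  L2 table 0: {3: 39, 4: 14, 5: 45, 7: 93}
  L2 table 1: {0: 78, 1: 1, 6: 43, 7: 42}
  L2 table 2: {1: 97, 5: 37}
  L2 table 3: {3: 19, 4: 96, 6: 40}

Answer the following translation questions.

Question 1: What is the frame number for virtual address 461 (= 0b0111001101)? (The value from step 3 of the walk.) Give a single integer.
Answer: 43

Derivation:
vaddr = 461: l1_idx=1, l2_idx=6
L1[1] = 1; L2[1][6] = 43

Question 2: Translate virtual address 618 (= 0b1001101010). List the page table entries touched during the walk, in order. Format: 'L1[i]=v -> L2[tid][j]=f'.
vaddr = 618 = 0b1001101010
Split: l1_idx=2, l2_idx=3, offset=10

Answer: L1[2]=3 -> L2[3][3]=19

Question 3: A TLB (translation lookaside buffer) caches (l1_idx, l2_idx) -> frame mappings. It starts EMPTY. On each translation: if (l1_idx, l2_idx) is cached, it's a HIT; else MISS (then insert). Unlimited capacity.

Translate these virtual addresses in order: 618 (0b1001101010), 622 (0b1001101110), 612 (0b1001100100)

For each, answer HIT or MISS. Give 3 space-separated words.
vaddr=618: (2,3) not in TLB -> MISS, insert
vaddr=622: (2,3) in TLB -> HIT
vaddr=612: (2,3) in TLB -> HIT

Answer: MISS HIT HIT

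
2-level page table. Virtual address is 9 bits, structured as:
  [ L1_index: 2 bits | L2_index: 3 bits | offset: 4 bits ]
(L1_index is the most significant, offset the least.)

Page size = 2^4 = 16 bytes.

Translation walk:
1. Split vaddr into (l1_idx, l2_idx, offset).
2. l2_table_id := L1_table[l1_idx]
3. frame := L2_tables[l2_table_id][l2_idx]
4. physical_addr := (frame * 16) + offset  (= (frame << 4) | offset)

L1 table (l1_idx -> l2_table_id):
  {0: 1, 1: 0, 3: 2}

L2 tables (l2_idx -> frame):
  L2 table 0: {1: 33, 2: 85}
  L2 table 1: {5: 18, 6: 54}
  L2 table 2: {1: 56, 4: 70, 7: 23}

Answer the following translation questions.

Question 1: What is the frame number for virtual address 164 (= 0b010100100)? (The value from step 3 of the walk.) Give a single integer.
vaddr = 164: l1_idx=1, l2_idx=2
L1[1] = 0; L2[0][2] = 85

Answer: 85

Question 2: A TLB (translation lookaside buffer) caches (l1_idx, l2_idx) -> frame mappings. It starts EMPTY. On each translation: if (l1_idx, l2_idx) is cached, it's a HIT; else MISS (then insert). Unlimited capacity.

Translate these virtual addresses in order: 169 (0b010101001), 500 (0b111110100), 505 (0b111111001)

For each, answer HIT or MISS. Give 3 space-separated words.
vaddr=169: (1,2) not in TLB -> MISS, insert
vaddr=500: (3,7) not in TLB -> MISS, insert
vaddr=505: (3,7) in TLB -> HIT

Answer: MISS MISS HIT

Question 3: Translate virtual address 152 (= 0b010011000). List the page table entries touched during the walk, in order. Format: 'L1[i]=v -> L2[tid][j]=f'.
vaddr = 152 = 0b010011000
Split: l1_idx=1, l2_idx=1, offset=8

Answer: L1[1]=0 -> L2[0][1]=33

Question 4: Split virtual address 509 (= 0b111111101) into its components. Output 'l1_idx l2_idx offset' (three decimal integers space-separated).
Answer: 3 7 13

Derivation:
vaddr = 509 = 0b111111101
  top 2 bits -> l1_idx = 3
  next 3 bits -> l2_idx = 7
  bottom 4 bits -> offset = 13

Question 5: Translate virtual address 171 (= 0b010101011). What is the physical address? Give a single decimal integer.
vaddr = 171 = 0b010101011
Split: l1_idx=1, l2_idx=2, offset=11
L1[1] = 0
L2[0][2] = 85
paddr = 85 * 16 + 11 = 1371

Answer: 1371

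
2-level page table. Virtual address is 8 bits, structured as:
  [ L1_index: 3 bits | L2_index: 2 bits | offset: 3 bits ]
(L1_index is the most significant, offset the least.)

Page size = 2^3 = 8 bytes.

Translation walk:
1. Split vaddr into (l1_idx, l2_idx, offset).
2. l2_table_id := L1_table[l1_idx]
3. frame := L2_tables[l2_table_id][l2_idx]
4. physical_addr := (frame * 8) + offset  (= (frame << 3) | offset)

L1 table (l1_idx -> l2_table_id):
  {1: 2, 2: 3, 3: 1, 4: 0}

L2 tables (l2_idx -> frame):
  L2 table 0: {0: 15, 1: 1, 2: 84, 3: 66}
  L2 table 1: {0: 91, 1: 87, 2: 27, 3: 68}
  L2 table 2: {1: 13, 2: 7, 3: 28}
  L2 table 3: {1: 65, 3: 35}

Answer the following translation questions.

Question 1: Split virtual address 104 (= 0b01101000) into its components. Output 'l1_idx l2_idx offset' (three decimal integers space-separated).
vaddr = 104 = 0b01101000
  top 3 bits -> l1_idx = 3
  next 2 bits -> l2_idx = 1
  bottom 3 bits -> offset = 0

Answer: 3 1 0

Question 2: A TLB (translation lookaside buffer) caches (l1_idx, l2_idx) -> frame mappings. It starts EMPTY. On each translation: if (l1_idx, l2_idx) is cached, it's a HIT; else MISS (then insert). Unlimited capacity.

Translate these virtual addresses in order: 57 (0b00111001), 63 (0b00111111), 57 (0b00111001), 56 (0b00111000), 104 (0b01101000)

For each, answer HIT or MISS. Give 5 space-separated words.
vaddr=57: (1,3) not in TLB -> MISS, insert
vaddr=63: (1,3) in TLB -> HIT
vaddr=57: (1,3) in TLB -> HIT
vaddr=56: (1,3) in TLB -> HIT
vaddr=104: (3,1) not in TLB -> MISS, insert

Answer: MISS HIT HIT HIT MISS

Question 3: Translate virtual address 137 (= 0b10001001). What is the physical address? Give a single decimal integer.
vaddr = 137 = 0b10001001
Split: l1_idx=4, l2_idx=1, offset=1
L1[4] = 0
L2[0][1] = 1
paddr = 1 * 8 + 1 = 9

Answer: 9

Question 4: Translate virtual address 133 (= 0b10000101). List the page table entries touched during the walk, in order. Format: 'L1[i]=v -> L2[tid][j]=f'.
vaddr = 133 = 0b10000101
Split: l1_idx=4, l2_idx=0, offset=5

Answer: L1[4]=0 -> L2[0][0]=15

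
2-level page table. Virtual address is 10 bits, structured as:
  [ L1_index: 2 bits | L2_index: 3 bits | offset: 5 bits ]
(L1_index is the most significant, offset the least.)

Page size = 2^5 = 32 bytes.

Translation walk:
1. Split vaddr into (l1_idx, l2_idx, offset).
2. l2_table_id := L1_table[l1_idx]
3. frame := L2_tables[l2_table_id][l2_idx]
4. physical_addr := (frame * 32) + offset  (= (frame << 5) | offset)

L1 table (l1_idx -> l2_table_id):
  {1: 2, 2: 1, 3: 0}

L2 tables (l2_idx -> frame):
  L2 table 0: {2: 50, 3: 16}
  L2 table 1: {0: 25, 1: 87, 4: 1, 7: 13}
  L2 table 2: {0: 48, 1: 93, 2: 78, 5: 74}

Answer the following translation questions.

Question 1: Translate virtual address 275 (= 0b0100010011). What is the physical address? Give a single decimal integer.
vaddr = 275 = 0b0100010011
Split: l1_idx=1, l2_idx=0, offset=19
L1[1] = 2
L2[2][0] = 48
paddr = 48 * 32 + 19 = 1555

Answer: 1555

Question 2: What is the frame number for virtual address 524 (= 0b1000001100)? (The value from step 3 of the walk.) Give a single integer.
Answer: 25

Derivation:
vaddr = 524: l1_idx=2, l2_idx=0
L1[2] = 1; L2[1][0] = 25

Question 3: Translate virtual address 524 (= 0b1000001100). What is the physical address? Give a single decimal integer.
Answer: 812

Derivation:
vaddr = 524 = 0b1000001100
Split: l1_idx=2, l2_idx=0, offset=12
L1[2] = 1
L2[1][0] = 25
paddr = 25 * 32 + 12 = 812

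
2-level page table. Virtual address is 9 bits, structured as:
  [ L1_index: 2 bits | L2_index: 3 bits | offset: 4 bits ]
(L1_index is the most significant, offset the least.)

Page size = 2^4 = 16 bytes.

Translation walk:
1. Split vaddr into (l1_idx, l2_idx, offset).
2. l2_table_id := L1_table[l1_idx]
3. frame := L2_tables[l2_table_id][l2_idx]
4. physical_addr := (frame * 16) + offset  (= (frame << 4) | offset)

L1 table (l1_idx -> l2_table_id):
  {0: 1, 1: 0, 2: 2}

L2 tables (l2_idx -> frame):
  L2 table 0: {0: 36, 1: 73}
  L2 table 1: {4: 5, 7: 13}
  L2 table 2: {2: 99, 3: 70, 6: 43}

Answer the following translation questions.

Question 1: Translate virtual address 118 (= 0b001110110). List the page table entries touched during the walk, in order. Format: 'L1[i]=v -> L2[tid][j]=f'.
vaddr = 118 = 0b001110110
Split: l1_idx=0, l2_idx=7, offset=6

Answer: L1[0]=1 -> L2[1][7]=13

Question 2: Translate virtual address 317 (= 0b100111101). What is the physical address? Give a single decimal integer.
Answer: 1133

Derivation:
vaddr = 317 = 0b100111101
Split: l1_idx=2, l2_idx=3, offset=13
L1[2] = 2
L2[2][3] = 70
paddr = 70 * 16 + 13 = 1133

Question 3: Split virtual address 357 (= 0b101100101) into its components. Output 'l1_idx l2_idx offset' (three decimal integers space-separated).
Answer: 2 6 5

Derivation:
vaddr = 357 = 0b101100101
  top 2 bits -> l1_idx = 2
  next 3 bits -> l2_idx = 6
  bottom 4 bits -> offset = 5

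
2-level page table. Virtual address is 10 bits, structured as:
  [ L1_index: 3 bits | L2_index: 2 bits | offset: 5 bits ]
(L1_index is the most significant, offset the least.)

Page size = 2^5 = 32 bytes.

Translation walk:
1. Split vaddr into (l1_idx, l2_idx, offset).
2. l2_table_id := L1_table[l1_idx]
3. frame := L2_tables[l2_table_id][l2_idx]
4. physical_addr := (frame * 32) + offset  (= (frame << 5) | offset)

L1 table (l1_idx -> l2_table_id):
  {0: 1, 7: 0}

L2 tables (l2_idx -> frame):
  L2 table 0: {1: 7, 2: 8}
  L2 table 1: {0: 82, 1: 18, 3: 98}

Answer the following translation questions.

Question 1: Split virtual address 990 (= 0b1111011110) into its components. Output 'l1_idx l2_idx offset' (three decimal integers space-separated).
vaddr = 990 = 0b1111011110
  top 3 bits -> l1_idx = 7
  next 2 bits -> l2_idx = 2
  bottom 5 bits -> offset = 30

Answer: 7 2 30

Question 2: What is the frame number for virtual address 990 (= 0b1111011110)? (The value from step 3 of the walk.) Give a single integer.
Answer: 8

Derivation:
vaddr = 990: l1_idx=7, l2_idx=2
L1[7] = 0; L2[0][2] = 8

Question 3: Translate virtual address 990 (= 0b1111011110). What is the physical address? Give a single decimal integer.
vaddr = 990 = 0b1111011110
Split: l1_idx=7, l2_idx=2, offset=30
L1[7] = 0
L2[0][2] = 8
paddr = 8 * 32 + 30 = 286

Answer: 286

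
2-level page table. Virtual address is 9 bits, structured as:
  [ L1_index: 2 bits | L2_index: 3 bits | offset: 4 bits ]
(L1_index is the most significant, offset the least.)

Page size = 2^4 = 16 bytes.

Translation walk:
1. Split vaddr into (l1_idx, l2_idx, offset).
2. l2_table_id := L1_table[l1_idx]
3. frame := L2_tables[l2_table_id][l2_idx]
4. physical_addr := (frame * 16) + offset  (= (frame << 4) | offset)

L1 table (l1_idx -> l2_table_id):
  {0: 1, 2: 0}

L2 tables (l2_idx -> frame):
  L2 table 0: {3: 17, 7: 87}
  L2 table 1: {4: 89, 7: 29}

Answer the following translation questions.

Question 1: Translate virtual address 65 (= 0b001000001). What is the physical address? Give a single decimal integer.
Answer: 1425

Derivation:
vaddr = 65 = 0b001000001
Split: l1_idx=0, l2_idx=4, offset=1
L1[0] = 1
L2[1][4] = 89
paddr = 89 * 16 + 1 = 1425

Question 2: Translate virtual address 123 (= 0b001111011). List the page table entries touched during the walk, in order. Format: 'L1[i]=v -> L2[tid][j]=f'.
vaddr = 123 = 0b001111011
Split: l1_idx=0, l2_idx=7, offset=11

Answer: L1[0]=1 -> L2[1][7]=29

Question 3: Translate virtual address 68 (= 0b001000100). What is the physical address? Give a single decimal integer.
vaddr = 68 = 0b001000100
Split: l1_idx=0, l2_idx=4, offset=4
L1[0] = 1
L2[1][4] = 89
paddr = 89 * 16 + 4 = 1428

Answer: 1428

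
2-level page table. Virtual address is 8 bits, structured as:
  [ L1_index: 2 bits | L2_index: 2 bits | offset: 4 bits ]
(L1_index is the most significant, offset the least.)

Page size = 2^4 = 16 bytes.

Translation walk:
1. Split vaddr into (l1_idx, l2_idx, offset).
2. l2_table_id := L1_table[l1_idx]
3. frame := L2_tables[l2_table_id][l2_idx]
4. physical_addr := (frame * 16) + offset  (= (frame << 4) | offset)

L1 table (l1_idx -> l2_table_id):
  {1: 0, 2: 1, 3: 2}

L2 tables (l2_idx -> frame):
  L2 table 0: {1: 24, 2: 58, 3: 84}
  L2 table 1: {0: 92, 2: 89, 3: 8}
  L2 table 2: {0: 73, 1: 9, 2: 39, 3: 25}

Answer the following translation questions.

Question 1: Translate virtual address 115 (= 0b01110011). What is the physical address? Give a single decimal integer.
Answer: 1347

Derivation:
vaddr = 115 = 0b01110011
Split: l1_idx=1, l2_idx=3, offset=3
L1[1] = 0
L2[0][3] = 84
paddr = 84 * 16 + 3 = 1347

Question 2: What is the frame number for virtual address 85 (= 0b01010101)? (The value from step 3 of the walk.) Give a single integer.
Answer: 24

Derivation:
vaddr = 85: l1_idx=1, l2_idx=1
L1[1] = 0; L2[0][1] = 24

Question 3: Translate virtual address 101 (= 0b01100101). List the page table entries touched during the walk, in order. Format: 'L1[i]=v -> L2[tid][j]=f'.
vaddr = 101 = 0b01100101
Split: l1_idx=1, l2_idx=2, offset=5

Answer: L1[1]=0 -> L2[0][2]=58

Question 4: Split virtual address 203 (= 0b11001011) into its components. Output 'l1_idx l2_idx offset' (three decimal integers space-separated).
vaddr = 203 = 0b11001011
  top 2 bits -> l1_idx = 3
  next 2 bits -> l2_idx = 0
  bottom 4 bits -> offset = 11

Answer: 3 0 11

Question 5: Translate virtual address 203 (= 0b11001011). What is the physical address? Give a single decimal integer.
Answer: 1179

Derivation:
vaddr = 203 = 0b11001011
Split: l1_idx=3, l2_idx=0, offset=11
L1[3] = 2
L2[2][0] = 73
paddr = 73 * 16 + 11 = 1179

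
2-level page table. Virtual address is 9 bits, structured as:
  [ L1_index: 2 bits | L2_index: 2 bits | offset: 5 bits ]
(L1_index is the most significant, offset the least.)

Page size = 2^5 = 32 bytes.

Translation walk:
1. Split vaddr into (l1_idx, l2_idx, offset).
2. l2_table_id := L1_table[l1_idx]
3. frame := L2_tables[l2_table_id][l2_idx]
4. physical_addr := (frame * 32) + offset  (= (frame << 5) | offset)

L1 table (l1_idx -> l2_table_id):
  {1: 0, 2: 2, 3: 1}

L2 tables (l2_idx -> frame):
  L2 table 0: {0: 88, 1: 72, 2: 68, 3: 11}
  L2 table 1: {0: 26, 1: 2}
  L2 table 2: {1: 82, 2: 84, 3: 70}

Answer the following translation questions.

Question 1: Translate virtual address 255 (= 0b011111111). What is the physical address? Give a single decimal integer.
vaddr = 255 = 0b011111111
Split: l1_idx=1, l2_idx=3, offset=31
L1[1] = 0
L2[0][3] = 11
paddr = 11 * 32 + 31 = 383

Answer: 383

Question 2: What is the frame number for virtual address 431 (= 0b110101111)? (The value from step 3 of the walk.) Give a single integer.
vaddr = 431: l1_idx=3, l2_idx=1
L1[3] = 1; L2[1][1] = 2

Answer: 2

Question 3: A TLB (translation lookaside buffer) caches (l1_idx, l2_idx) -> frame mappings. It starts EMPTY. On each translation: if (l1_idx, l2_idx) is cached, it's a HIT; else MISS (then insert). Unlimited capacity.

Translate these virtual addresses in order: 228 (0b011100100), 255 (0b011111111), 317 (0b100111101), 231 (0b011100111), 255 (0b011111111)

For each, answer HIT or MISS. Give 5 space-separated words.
Answer: MISS HIT MISS HIT HIT

Derivation:
vaddr=228: (1,3) not in TLB -> MISS, insert
vaddr=255: (1,3) in TLB -> HIT
vaddr=317: (2,1) not in TLB -> MISS, insert
vaddr=231: (1,3) in TLB -> HIT
vaddr=255: (1,3) in TLB -> HIT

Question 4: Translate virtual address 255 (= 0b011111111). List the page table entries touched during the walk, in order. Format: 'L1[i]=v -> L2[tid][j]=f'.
vaddr = 255 = 0b011111111
Split: l1_idx=1, l2_idx=3, offset=31

Answer: L1[1]=0 -> L2[0][3]=11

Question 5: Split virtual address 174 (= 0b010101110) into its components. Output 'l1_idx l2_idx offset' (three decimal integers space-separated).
Answer: 1 1 14

Derivation:
vaddr = 174 = 0b010101110
  top 2 bits -> l1_idx = 1
  next 2 bits -> l2_idx = 1
  bottom 5 bits -> offset = 14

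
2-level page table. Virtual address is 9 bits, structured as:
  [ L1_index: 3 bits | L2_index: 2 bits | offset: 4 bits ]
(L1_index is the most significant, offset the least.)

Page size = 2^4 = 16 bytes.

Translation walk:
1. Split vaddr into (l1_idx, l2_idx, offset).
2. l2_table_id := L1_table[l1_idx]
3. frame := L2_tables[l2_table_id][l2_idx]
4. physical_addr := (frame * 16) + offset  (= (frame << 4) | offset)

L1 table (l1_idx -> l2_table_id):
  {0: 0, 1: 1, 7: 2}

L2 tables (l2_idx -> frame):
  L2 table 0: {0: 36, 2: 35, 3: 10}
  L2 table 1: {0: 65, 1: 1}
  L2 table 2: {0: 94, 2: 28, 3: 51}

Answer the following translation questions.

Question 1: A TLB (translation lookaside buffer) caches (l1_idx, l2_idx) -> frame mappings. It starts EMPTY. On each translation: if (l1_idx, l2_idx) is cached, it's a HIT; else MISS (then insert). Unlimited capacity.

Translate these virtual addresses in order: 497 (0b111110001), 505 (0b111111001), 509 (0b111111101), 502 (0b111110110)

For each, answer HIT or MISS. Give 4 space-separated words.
Answer: MISS HIT HIT HIT

Derivation:
vaddr=497: (7,3) not in TLB -> MISS, insert
vaddr=505: (7,3) in TLB -> HIT
vaddr=509: (7,3) in TLB -> HIT
vaddr=502: (7,3) in TLB -> HIT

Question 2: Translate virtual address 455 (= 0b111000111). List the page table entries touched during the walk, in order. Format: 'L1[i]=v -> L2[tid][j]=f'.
Answer: L1[7]=2 -> L2[2][0]=94

Derivation:
vaddr = 455 = 0b111000111
Split: l1_idx=7, l2_idx=0, offset=7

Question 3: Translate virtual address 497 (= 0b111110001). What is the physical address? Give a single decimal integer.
vaddr = 497 = 0b111110001
Split: l1_idx=7, l2_idx=3, offset=1
L1[7] = 2
L2[2][3] = 51
paddr = 51 * 16 + 1 = 817

Answer: 817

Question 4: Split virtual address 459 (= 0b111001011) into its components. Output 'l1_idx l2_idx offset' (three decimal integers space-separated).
vaddr = 459 = 0b111001011
  top 3 bits -> l1_idx = 7
  next 2 bits -> l2_idx = 0
  bottom 4 bits -> offset = 11

Answer: 7 0 11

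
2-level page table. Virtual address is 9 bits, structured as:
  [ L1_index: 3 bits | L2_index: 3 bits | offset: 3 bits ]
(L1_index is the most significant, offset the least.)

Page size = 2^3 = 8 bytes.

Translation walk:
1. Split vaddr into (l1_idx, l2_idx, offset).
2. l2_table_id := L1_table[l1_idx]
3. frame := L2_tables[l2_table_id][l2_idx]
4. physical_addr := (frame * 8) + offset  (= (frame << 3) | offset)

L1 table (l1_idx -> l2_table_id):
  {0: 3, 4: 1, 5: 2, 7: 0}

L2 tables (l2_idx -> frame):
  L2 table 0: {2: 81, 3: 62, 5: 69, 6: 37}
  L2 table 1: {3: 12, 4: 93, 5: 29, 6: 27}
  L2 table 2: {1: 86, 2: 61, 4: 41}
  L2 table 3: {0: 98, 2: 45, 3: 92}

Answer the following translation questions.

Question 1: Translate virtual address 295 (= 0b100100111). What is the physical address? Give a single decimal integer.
vaddr = 295 = 0b100100111
Split: l1_idx=4, l2_idx=4, offset=7
L1[4] = 1
L2[1][4] = 93
paddr = 93 * 8 + 7 = 751

Answer: 751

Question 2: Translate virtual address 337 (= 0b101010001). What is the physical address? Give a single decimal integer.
vaddr = 337 = 0b101010001
Split: l1_idx=5, l2_idx=2, offset=1
L1[5] = 2
L2[2][2] = 61
paddr = 61 * 8 + 1 = 489

Answer: 489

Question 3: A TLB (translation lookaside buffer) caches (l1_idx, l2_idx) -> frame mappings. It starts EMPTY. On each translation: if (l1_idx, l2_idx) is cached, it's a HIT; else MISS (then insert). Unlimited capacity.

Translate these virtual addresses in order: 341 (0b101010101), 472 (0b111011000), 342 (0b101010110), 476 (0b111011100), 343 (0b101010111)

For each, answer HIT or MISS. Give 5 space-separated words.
Answer: MISS MISS HIT HIT HIT

Derivation:
vaddr=341: (5,2) not in TLB -> MISS, insert
vaddr=472: (7,3) not in TLB -> MISS, insert
vaddr=342: (5,2) in TLB -> HIT
vaddr=476: (7,3) in TLB -> HIT
vaddr=343: (5,2) in TLB -> HIT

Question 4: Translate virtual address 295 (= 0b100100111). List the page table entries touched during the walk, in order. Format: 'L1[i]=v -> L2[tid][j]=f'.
Answer: L1[4]=1 -> L2[1][4]=93

Derivation:
vaddr = 295 = 0b100100111
Split: l1_idx=4, l2_idx=4, offset=7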